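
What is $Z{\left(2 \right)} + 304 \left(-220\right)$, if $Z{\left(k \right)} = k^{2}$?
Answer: $-66876$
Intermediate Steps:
$Z{\left(2 \right)} + 304 \left(-220\right) = 2^{2} + 304 \left(-220\right) = 4 - 66880 = -66876$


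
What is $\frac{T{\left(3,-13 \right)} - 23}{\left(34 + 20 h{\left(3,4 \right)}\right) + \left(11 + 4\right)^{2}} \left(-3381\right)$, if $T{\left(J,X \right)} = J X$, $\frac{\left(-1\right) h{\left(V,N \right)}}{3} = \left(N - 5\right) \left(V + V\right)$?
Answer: $\frac{209622}{619} \approx 338.65$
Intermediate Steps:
$h{\left(V,N \right)} = - 6 V \left(-5 + N\right)$ ($h{\left(V,N \right)} = - 3 \left(N - 5\right) \left(V + V\right) = - 3 \left(-5 + N\right) 2 V = - 3 \cdot 2 V \left(-5 + N\right) = - 6 V \left(-5 + N\right)$)
$\frac{T{\left(3,-13 \right)} - 23}{\left(34 + 20 h{\left(3,4 \right)}\right) + \left(11 + 4\right)^{2}} \left(-3381\right) = \frac{3 \left(-13\right) - 23}{\left(34 + 20 \cdot 6 \cdot 3 \left(5 - 4\right)\right) + \left(11 + 4\right)^{2}} \left(-3381\right) = \frac{-39 - 23}{\left(34 + 20 \cdot 6 \cdot 3 \left(5 - 4\right)\right) + 15^{2}} \left(-3381\right) = - \frac{62}{\left(34 + 20 \cdot 6 \cdot 3 \cdot 1\right) + 225} \left(-3381\right) = - \frac{62}{\left(34 + 20 \cdot 18\right) + 225} \left(-3381\right) = - \frac{62}{\left(34 + 360\right) + 225} \left(-3381\right) = - \frac{62}{394 + 225} \left(-3381\right) = - \frac{62}{619} \left(-3381\right) = \left(-62\right) \frac{1}{619} \left(-3381\right) = \left(- \frac{62}{619}\right) \left(-3381\right) = \frac{209622}{619}$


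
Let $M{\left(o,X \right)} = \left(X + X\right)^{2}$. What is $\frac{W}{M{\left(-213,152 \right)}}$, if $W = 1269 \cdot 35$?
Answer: $\frac{44415}{92416} \approx 0.4806$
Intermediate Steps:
$M{\left(o,X \right)} = 4 X^{2}$ ($M{\left(o,X \right)} = \left(2 X\right)^{2} = 4 X^{2}$)
$W = 44415$
$\frac{W}{M{\left(-213,152 \right)}} = \frac{44415}{4 \cdot 152^{2}} = \frac{44415}{4 \cdot 23104} = \frac{44415}{92416}$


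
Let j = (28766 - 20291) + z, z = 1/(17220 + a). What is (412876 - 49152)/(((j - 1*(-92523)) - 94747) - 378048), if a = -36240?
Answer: -6918030480/7071578941 ≈ -0.97829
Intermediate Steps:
z = -1/19020 (z = 1/(17220 - 36240) = 1/(-19020) = -1/19020 ≈ -5.2576e-5)
j = 161194499/19020 (j = (28766 - 20291) - 1/19020 = 8475 - 1/19020 = 161194499/19020 ≈ 8475.0)
(412876 - 49152)/(((j - 1*(-92523)) - 94747) - 378048) = (412876 - 49152)/(((161194499/19020 - 1*(-92523)) - 94747) - 378048) = 363724/(((161194499/19020 + 92523) - 94747) - 378048) = 363724/((1920981959/19020 - 94747) - 378048) = 363724/(118894019/19020 - 378048) = 363724/(-7071578941/19020) = 363724*(-19020/7071578941) = -6918030480/7071578941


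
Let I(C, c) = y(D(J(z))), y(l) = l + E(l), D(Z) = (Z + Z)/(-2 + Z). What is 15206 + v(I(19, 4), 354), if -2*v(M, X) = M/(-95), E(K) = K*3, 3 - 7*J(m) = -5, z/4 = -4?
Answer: 4333694/285 ≈ 15206.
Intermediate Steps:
z = -16 (z = 4*(-4) = -16)
J(m) = 8/7 (J(m) = 3/7 - ⅐*(-5) = 3/7 + 5/7 = 8/7)
E(K) = 3*K
D(Z) = 2*Z/(-2 + Z) (D(Z) = (2*Z)/(-2 + Z) = 2*Z/(-2 + Z))
y(l) = 4*l (y(l) = l + 3*l = 4*l)
I(C, c) = -32/3 (I(C, c) = 4*(2*(8/7)/(-2 + 8/7)) = 4*(2*(8/7)/(-6/7)) = 4*(2*(8/7)*(-7/6)) = 4*(-8/3) = -32/3)
v(M, X) = M/190 (v(M, X) = -M/(2*(-95)) = -M*(-1)/(2*95) = -(-1)*M/190 = M/190)
15206 + v(I(19, 4), 354) = 15206 + (1/190)*(-32/3) = 15206 - 16/285 = 4333694/285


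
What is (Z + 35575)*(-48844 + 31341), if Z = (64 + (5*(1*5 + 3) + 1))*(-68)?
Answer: -497697805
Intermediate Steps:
Z = -7140 (Z = (64 + (5*(5 + 3) + 1))*(-68) = (64 + (5*8 + 1))*(-68) = (64 + (40 + 1))*(-68) = (64 + 41)*(-68) = 105*(-68) = -7140)
(Z + 35575)*(-48844 + 31341) = (-7140 + 35575)*(-48844 + 31341) = 28435*(-17503) = -497697805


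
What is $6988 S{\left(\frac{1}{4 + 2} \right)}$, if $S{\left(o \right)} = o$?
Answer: $\frac{3494}{3} \approx 1164.7$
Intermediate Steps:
$6988 S{\left(\frac{1}{4 + 2} \right)} = \frac{6988}{4 + 2} = \frac{6988}{6} = 6988 \cdot \frac{1}{6} = \frac{3494}{3}$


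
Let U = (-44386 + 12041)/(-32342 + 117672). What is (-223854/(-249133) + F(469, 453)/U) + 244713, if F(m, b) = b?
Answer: 392465022589893/1611641377 ≈ 2.4352e+5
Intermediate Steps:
U = -6469/17066 (U = -32345/85330 = -32345*1/85330 = -6469/17066 ≈ -0.37906)
(-223854/(-249133) + F(469, 453)/U) + 244713 = (-223854/(-249133) + 453/(-6469/17066)) + 244713 = (-223854*(-1/249133) + 453*(-17066/6469)) + 244713 = (223854/249133 - 7730898/6469) + 244713 = -1924573699908/1611641377 + 244713 = 392465022589893/1611641377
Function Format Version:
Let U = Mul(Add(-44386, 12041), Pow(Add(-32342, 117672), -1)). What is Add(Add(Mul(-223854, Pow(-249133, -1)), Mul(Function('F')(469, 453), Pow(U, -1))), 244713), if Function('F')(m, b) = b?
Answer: Rational(392465022589893, 1611641377) ≈ 2.4352e+5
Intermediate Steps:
U = Rational(-6469, 17066) (U = Mul(-32345, Pow(85330, -1)) = Mul(-32345, Rational(1, 85330)) = Rational(-6469, 17066) ≈ -0.37906)
Add(Add(Mul(-223854, Pow(-249133, -1)), Mul(Function('F')(469, 453), Pow(U, -1))), 244713) = Add(Add(Mul(-223854, Pow(-249133, -1)), Mul(453, Pow(Rational(-6469, 17066), -1))), 244713) = Add(Add(Mul(-223854, Rational(-1, 249133)), Mul(453, Rational(-17066, 6469))), 244713) = Add(Add(Rational(223854, 249133), Rational(-7730898, 6469)), 244713) = Add(Rational(-1924573699908, 1611641377), 244713) = Rational(392465022589893, 1611641377)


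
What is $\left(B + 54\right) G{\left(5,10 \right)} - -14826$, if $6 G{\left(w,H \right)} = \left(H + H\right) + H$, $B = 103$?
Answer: $15611$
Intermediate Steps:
$G{\left(w,H \right)} = \frac{H}{2}$ ($G{\left(w,H \right)} = \frac{\left(H + H\right) + H}{6} = \frac{2 H + H}{6} = \frac{3 H}{6} = \frac{H}{2}$)
$\left(B + 54\right) G{\left(5,10 \right)} - -14826 = \left(103 + 54\right) \frac{1}{2} \cdot 10 - -14826 = 157 \cdot 5 + \left(-6847 + 21673\right) = 785 + 14826 = 15611$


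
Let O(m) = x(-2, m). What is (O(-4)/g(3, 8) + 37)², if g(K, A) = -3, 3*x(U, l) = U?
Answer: 112225/81 ≈ 1385.5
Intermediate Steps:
x(U, l) = U/3
O(m) = -⅔ (O(m) = (⅓)*(-2) = -⅔)
(O(-4)/g(3, 8) + 37)² = (-⅔/(-3) + 37)² = (-⅔*(-⅓) + 37)² = (2/9 + 37)² = (335/9)² = 112225/81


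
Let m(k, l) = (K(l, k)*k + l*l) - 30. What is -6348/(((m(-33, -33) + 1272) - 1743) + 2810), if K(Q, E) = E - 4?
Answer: -6348/4619 ≈ -1.3743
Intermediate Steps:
K(Q, E) = -4 + E
m(k, l) = -30 + l² + k*(-4 + k) (m(k, l) = ((-4 + k)*k + l*l) - 30 = (k*(-4 + k) + l²) - 30 = (l² + k*(-4 + k)) - 30 = -30 + l² + k*(-4 + k))
-6348/(((m(-33, -33) + 1272) - 1743) + 2810) = -6348/((((-30 + (-33)² - 33*(-4 - 33)) + 1272) - 1743) + 2810) = -6348/((((-30 + 1089 - 33*(-37)) + 1272) - 1743) + 2810) = -6348/((((-30 + 1089 + 1221) + 1272) - 1743) + 2810) = -6348/(((2280 + 1272) - 1743) + 2810) = -6348/((3552 - 1743) + 2810) = -6348/(1809 + 2810) = -6348/4619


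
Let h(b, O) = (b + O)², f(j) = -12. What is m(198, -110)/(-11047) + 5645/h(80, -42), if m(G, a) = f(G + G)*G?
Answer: 65791259/15951868 ≈ 4.1244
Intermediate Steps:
m(G, a) = -12*G
h(b, O) = (O + b)²
m(198, -110)/(-11047) + 5645/h(80, -42) = -12*198/(-11047) + 5645/((-42 + 80)²) = -2376*(-1/11047) + 5645/(38²) = 2376/11047 + 5645/1444 = 65791259/15951868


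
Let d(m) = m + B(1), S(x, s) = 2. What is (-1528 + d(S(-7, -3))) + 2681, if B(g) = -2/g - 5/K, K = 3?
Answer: 3454/3 ≈ 1151.3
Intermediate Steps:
B(g) = -5/3 - 2/g (B(g) = -2/g - 5/3 = -5/3 - 2/g)
d(m) = -11/3 + m (d(m) = m + (-5/3 - 2/1) = m + (-5/3 - 2*1) = m + (-5/3 - 2) = m - 11/3 = -11/3 + m)
(-1528 + d(S(-7, -3))) + 2681 = (-1528 + (-11/3 + 2)) + 2681 = (-1528 - 5/3) + 2681 = -4589/3 + 2681 = 3454/3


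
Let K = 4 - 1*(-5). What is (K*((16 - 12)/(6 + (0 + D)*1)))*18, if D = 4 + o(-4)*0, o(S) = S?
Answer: 324/5 ≈ 64.800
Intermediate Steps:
D = 4 (D = 4 - 4*0 = 4 + 0 = 4)
K = 9 (K = 4 + 5 = 9)
(K*((16 - 12)/(6 + (0 + D)*1)))*18 = (9*((16 - 12)/(6 + (0 + 4)*1)))*18 = (9*(4/(6 + 4*1)))*18 = (9*(4/(6 + 4)))*18 = (9*(4/10))*18 = (9*(4*(1/10)))*18 = (9*(2/5))*18 = (18/5)*18 = 324/5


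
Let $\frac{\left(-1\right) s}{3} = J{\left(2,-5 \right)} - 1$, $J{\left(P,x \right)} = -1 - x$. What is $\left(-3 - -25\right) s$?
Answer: $-198$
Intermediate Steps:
$s = -9$ ($s = - 3 \left(\left(-1 - -5\right) - 1\right) = - 3 \left(\left(-1 + 5\right) - 1\right) = - 3 \left(4 - 1\right) = \left(-3\right) 3 = -9$)
$\left(-3 - -25\right) s = \left(-3 - -25\right) \left(-9\right) = \left(-3 + 25\right) \left(-9\right) = 22 \left(-9\right) = -198$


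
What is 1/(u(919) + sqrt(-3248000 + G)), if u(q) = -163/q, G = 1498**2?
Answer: -149797/847935892325 - 1689122*I*sqrt(250999)/847935892325 ≈ -1.7666e-7 - 0.00099801*I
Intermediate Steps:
G = 2244004
1/(u(919) + sqrt(-3248000 + G)) = 1/(-163/919 + sqrt(-3248000 + 2244004)) = 1/(-163*1/919 + sqrt(-1003996)) = 1/(-163/919 + 2*I*sqrt(250999))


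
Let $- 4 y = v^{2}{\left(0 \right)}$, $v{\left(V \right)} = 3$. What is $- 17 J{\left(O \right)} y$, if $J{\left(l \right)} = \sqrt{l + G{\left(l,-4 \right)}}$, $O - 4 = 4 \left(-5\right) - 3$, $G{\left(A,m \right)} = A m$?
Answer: $\frac{153 \sqrt{57}}{4} \approx 288.78$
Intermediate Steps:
$O = -19$ ($O = 4 + \left(4 \left(-5\right) - 3\right) = 4 - 23 = -19$)
$J{\left(l \right)} = \sqrt{3} \sqrt{- l}$ ($J{\left(l \right)} = \sqrt{l + l \left(-4\right)} = \sqrt{l - 4 l} = \sqrt{- 3 l} = \sqrt{3} \sqrt{- l}$)
$y = - \frac{9}{4}$ ($y = - \frac{3^{2}}{4} = \left(- \frac{1}{4}\right) 9 = - \frac{9}{4} \approx -2.25$)
$- 17 J{\left(O \right)} y = - 17 \sqrt{3} \sqrt{\left(-1\right) \left(-19\right)} \left(- \frac{9}{4}\right) = - 17 \sqrt{3} \sqrt{19} \left(- \frac{9}{4}\right) = - 17 \sqrt{57} \left(- \frac{9}{4}\right) = \frac{153 \sqrt{57}}{4}$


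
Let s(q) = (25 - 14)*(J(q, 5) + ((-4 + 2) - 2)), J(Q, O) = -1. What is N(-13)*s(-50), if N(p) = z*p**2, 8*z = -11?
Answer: 102245/8 ≈ 12781.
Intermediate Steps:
z = -11/8 (z = (1/8)*(-11) = -11/8 ≈ -1.3750)
N(p) = -11*p**2/8
s(q) = -55 (s(q) = (25 - 14)*(-1 + ((-4 + 2) - 2)) = 11*(-1 + (-2 - 2)) = 11*(-1 - 4) = 11*(-5) = -55)
N(-13)*s(-50) = -11/8*(-13)**2*(-55) = -11/8*169*(-55) = -1859/8*(-55) = 102245/8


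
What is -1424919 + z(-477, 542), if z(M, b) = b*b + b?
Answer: -1130613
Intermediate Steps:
z(M, b) = b + b² (z(M, b) = b² + b = b + b²)
-1424919 + z(-477, 542) = -1424919 + 542*(1 + 542) = -1424919 + 542*543 = -1424919 + 294306 = -1130613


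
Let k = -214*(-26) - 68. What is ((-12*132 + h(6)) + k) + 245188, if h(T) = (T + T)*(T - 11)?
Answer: 249040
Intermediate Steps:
k = 5496 (k = 5564 - 68 = 5496)
h(T) = 2*T*(-11 + T) (h(T) = (2*T)*(-11 + T) = 2*T*(-11 + T))
((-12*132 + h(6)) + k) + 245188 = ((-12*132 + 2*6*(-11 + 6)) + 5496) + 245188 = ((-1584 + 2*6*(-5)) + 5496) + 245188 = ((-1584 - 60) + 5496) + 245188 = (-1644 + 5496) + 245188 = 3852 + 245188 = 249040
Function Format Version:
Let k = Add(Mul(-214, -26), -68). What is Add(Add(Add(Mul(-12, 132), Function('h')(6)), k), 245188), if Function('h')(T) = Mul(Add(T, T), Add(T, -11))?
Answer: 249040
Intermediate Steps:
k = 5496 (k = Add(5564, -68) = 5496)
Function('h')(T) = Mul(2, T, Add(-11, T)) (Function('h')(T) = Mul(Mul(2, T), Add(-11, T)) = Mul(2, T, Add(-11, T)))
Add(Add(Add(Mul(-12, 132), Function('h')(6)), k), 245188) = Add(Add(Add(Mul(-12, 132), Mul(2, 6, Add(-11, 6))), 5496), 245188) = Add(Add(Add(-1584, Mul(2, 6, -5)), 5496), 245188) = Add(Add(Add(-1584, -60), 5496), 245188) = Add(Add(-1644, 5496), 245188) = Add(3852, 245188) = 249040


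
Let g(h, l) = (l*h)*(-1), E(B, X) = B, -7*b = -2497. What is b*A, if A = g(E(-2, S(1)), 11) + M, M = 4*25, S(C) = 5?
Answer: 304634/7 ≈ 43519.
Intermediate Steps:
b = 2497/7 (b = -1/7*(-2497) = 2497/7 ≈ 356.71)
g(h, l) = -h*l (g(h, l) = (h*l)*(-1) = -h*l)
M = 100
A = 122 (A = -1*(-2)*11 + 100 = 22 + 100 = 122)
b*A = (2497/7)*122 = 304634/7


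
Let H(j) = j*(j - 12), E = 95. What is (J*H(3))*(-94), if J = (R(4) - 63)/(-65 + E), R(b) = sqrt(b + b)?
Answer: -26649/5 + 846*sqrt(2)/5 ≈ -5090.5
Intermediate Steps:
R(b) = sqrt(2)*sqrt(b) (R(b) = sqrt(2*b) = sqrt(2)*sqrt(b))
H(j) = j*(-12 + j)
J = -21/10 + sqrt(2)/15 (J = (sqrt(2)*sqrt(4) - 63)/(-65 + 95) = (sqrt(2)*2 - 63)/30 = (2*sqrt(2) - 63)*(1/30) = (-63 + 2*sqrt(2))*(1/30) = -21/10 + sqrt(2)/15 ≈ -2.0057)
(J*H(3))*(-94) = ((-21/10 + sqrt(2)/15)*(3*(-12 + 3)))*(-94) = ((-21/10 + sqrt(2)/15)*(3*(-9)))*(-94) = ((-21/10 + sqrt(2)/15)*(-27))*(-94) = (567/10 - 9*sqrt(2)/5)*(-94) = -26649/5 + 846*sqrt(2)/5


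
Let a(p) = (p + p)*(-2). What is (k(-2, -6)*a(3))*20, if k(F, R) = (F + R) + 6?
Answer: 480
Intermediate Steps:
a(p) = -4*p (a(p) = (2*p)*(-2) = -4*p)
k(F, R) = 6 + F + R
(k(-2, -6)*a(3))*20 = ((6 - 2 - 6)*(-4*3))*20 = -2*(-12)*20 = 24*20 = 480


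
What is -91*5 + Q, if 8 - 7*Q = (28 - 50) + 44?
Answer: -457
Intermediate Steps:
Q = -2 (Q = 8/7 - ((28 - 50) + 44)/7 = 8/7 - (-22 + 44)/7 = 8/7 - ⅐*22 = 8/7 - 22/7 = -2)
-91*5 + Q = -91*5 - 2 = -455 - 2 = -457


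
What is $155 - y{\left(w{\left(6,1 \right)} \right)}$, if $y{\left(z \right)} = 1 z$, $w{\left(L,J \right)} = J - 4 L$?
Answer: $178$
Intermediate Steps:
$y{\left(z \right)} = z$
$155 - y{\left(w{\left(6,1 \right)} \right)} = 155 - \left(1 - 24\right) = 155 - -23 = 155 + 23 = 178$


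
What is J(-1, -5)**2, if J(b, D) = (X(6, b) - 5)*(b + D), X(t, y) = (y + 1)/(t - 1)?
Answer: 900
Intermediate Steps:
X(t, y) = (1 + y)/(-1 + t)
J(b, D) = (-24/5 + b/5)*(D + b) (J(b, D) = ((1 + b)/(-1 + 6) - 5)*(b + D) = ((1 + b)/5 - 5)*(D + b) = ((1/5 + b/5) - 5)*(D + b) = (-24/5 + b/5)*(D + b))
J(-1, -5)**2 = (-24/5*(-5) - 24/5*(-1) + (1/5)*(-1)**2 + (1/5)*(-5)*(-1))**2 = (24 + 24/5 + (1/5)*1 + 1)**2 = (24 + 24/5 + 1/5 + 1)**2 = 30**2 = 900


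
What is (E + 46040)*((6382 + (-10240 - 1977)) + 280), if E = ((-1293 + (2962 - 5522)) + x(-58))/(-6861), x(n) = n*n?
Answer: -584906186865/2287 ≈ -2.5575e+8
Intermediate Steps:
x(n) = n²
E = 163/2287 (E = ((-1293 + (2962 - 5522)) + (-58)²)/(-6861) = ((-1293 - 2560) + 3364)*(-1/6861) = (-3853 + 3364)*(-1/6861) = -489*(-1/6861) = 163/2287 ≈ 0.071272)
(E + 46040)*((6382 + (-10240 - 1977)) + 280) = (163/2287 + 46040)*((6382 + (-10240 - 1977)) + 280) = 105293643*((6382 - 12217) + 280)/2287 = 105293643*(-5835 + 280)/2287 = (105293643/2287)*(-5555) = -584906186865/2287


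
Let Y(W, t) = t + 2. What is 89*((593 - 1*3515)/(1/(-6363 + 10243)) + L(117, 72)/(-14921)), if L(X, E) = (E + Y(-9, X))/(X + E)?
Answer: -2845520235544759/2820069 ≈ -1.0090e+9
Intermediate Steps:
Y(W, t) = 2 + t
L(X, E) = (2 + E + X)/(E + X) (L(X, E) = (E + (2 + X))/(X + E) = (2 + E + X)/(E + X))
89*((593 - 1*3515)/(1/(-6363 + 10243)) + L(117, 72)/(-14921)) = 89*((593 - 1*3515)/(1/(-6363 + 10243)) + ((2 + 72 + 117)/(72 + 117))/(-14921)) = 89*((593 - 3515)/(1/3880) + (191/189)*(-1/14921)) = 89*(-2922/1/3880 + ((1/189)*191)*(-1/14921)) = 89*(-2922*3880 + (191/189)*(-1/14921)) = 89*(-11337360 - 191/2820069) = 89*(-31972137478031/2820069) = -2845520235544759/2820069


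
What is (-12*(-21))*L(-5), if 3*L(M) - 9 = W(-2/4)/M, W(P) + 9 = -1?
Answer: 924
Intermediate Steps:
W(P) = -10 (W(P) = -9 - 1 = -10)
L(M) = 3 - 10/(3*M) (L(M) = 3 + (-10/M)/3 = 3 - 10/(3*M))
(-12*(-21))*L(-5) = (-12*(-21))*(3 - 10/3/(-5)) = 252*(3 - 10/3*(-⅕)) = 252*(3 + ⅔) = 252*(11/3) = 924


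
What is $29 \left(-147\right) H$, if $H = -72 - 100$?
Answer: $733236$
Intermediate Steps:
$H = -172$ ($H = -72 - 100 = -172$)
$29 \left(-147\right) H = 29 \left(-147\right) \left(-172\right) = \left(-4263\right) \left(-172\right) = 733236$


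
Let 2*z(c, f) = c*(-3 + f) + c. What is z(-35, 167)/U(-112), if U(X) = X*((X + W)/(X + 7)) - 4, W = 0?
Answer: 86625/3704 ≈ 23.387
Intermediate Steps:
z(c, f) = c/2 + c*(-3 + f)/2 (z(c, f) = (c*(-3 + f) + c)/2 = (c + c*(-3 + f))/2 = c/2 + c*(-3 + f)/2)
U(X) = -4 + X²/(7 + X) (U(X) = X*((X + 0)/(X + 7)) - 4 = X*(X/(7 + X)) - 4 = X²/(7 + X) - 4 = -4 + X²/(7 + X))
z(-35, 167)/U(-112) = ((½)*(-35)*(-2 + 167))/(((-28 + (-112)² - 4*(-112))/(7 - 112))) = ((½)*(-35)*165)/(((-28 + 12544 + 448)/(-105))) = -5775/(2*((-1/105*12964))) = -5775/(2*(-1852/15)) = -5775/2*(-15/1852) = 86625/3704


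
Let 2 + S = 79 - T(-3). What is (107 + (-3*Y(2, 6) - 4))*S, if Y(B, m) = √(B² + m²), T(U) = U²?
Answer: 7004 - 408*√10 ≈ 5713.8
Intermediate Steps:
S = 68 (S = -2 + (79 - 1*(-3)²) = -2 + (79 - 1*9) = -2 + (79 - 9) = -2 + 70 = 68)
(107 + (-3*Y(2, 6) - 4))*S = (107 + (-3*√(2² + 6²) - 4))*68 = (107 + (-3*√(4 + 36) - 4))*68 = (107 + (-6*√10 - 4))*68 = (107 + (-4 - 6*√10))*68 = (103 - 6*√10)*68 = 7004 - 408*√10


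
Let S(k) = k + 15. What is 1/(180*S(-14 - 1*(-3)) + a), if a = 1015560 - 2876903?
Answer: -1/1860623 ≈ -5.3745e-7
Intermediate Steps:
S(k) = 15 + k
a = -1861343
1/(180*S(-14 - 1*(-3)) + a) = 1/(180*(15 + (-14 - 1*(-3))) - 1861343) = 1/(180*(15 + (-14 + 3)) - 1861343) = 1/(180*(15 - 11) - 1861343) = 1/(180*4 - 1861343) = 1/(720 - 1861343) = 1/(-1860623) = -1/1860623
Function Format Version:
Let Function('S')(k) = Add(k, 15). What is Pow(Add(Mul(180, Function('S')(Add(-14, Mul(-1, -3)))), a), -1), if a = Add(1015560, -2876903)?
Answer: Rational(-1, 1860623) ≈ -5.3745e-7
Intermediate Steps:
Function('S')(k) = Add(15, k)
a = -1861343
Pow(Add(Mul(180, Function('S')(Add(-14, Mul(-1, -3)))), a), -1) = Pow(Add(Mul(180, Add(15, Add(-14, Mul(-1, -3)))), -1861343), -1) = Pow(Add(Mul(180, Add(15, Add(-14, 3))), -1861343), -1) = Pow(Add(Mul(180, Add(15, -11)), -1861343), -1) = Pow(Add(Mul(180, 4), -1861343), -1) = Pow(Add(720, -1861343), -1) = Pow(-1860623, -1) = Rational(-1, 1860623)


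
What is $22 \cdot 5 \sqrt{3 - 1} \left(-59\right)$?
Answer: $- 6490 \sqrt{2} \approx -9178.3$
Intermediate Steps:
$22 \cdot 5 \sqrt{3 - 1} \left(-59\right) = 22 \cdot 5 \sqrt{2} \left(-59\right) = 110 \sqrt{2} \left(-59\right) = - 6490 \sqrt{2}$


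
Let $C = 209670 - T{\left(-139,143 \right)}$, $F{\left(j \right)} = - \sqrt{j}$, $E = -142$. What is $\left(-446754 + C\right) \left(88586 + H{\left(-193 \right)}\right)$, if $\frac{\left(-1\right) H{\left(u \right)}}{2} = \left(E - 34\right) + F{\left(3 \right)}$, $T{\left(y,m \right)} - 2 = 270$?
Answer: $-21109967928 - 474712 \sqrt{3} \approx -2.1111 \cdot 10^{10}$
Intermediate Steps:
$T{\left(y,m \right)} = 272$ ($T{\left(y,m \right)} = 2 + 270 = 272$)
$H{\left(u \right)} = 352 + 2 \sqrt{3}$ ($H{\left(u \right)} = - 2 \left(\left(-142 - 34\right) - \sqrt{3}\right) = - 2 \left(-176 - \sqrt{3}\right) = 352 + 2 \sqrt{3}$)
$C = 209398$ ($C = 209670 - 272 = 209398$)
$\left(-446754 + C\right) \left(88586 + H{\left(-193 \right)}\right) = \left(-446754 + 209398\right) \left(88586 + \left(352 + 2 \sqrt{3}\right)\right) = - 237356 \left(88938 + 2 \sqrt{3}\right) = -21109967928 - 474712 \sqrt{3}$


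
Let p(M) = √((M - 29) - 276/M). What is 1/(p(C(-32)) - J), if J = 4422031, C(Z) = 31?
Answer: -137082961/606185103114005 - I*√6634/606185103114005 ≈ -2.2614e-7 - 1.3436e-13*I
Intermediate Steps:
p(M) = √(-29 + M - 276/M) (p(M) = √((-29 + M) - 276/M) = √(-29 + M - 276/M))
1/(p(C(-32)) - J) = 1/(√(-29 + 31 - 276/31) - 1*4422031) = 1/(√(-29 + 31 - 276*1/31) - 4422031) = 1/(√(-29 + 31 - 276/31) - 4422031) = 1/(√(-214/31) - 4422031) = 1/(I*√6634/31 - 4422031) = 1/(-4422031 + I*√6634/31)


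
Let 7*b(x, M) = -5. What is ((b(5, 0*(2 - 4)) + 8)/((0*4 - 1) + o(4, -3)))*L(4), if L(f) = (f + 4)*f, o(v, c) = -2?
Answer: -544/7 ≈ -77.714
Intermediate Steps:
b(x, M) = -5/7 (b(x, M) = (⅐)*(-5) = -5/7)
L(f) = f*(4 + f) (L(f) = (4 + f)*f = f*(4 + f))
((b(5, 0*(2 - 4)) + 8)/((0*4 - 1) + o(4, -3)))*L(4) = ((-5/7 + 8)/((0*4 - 1) - 2))*(4*(4 + 4)) = (51/(7*((0 - 1) - 2)))*(4*8) = (51/(7*(-1 - 2)))*32 = ((51/7)/(-3))*32 = ((51/7)*(-⅓))*32 = -17/7*32 = -544/7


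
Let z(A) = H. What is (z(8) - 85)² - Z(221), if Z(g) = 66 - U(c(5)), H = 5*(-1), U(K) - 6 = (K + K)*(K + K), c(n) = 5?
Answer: 8140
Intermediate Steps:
U(K) = 6 + 4*K² (U(K) = 6 + (K + K)*(K + K) = 6 + (2*K)*(2*K) = 6 + 4*K²)
H = -5
z(A) = -5
Z(g) = -40 (Z(g) = 66 - (6 + 4*5²) = 66 - (6 + 4*25) = 66 - (6 + 100) = 66 - 1*106 = 66 - 106 = -40)
(z(8) - 85)² - Z(221) = (-5 - 85)² - 1*(-40) = (-90)² + 40 = 8100 + 40 = 8140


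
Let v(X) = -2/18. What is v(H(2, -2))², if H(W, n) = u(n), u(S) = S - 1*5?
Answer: 1/81 ≈ 0.012346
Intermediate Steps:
u(S) = -5 + S (u(S) = S - 5 = -5 + S)
H(W, n) = -5 + n
v(X) = -⅑ (v(X) = -2*1/18 = -⅑)
v(H(2, -2))² = (-⅑)² = 1/81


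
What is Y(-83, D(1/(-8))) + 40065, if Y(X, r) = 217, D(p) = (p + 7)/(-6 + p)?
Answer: 40282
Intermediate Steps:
D(p) = (7 + p)/(-6 + p)
Y(-83, D(1/(-8))) + 40065 = 217 + 40065 = 40282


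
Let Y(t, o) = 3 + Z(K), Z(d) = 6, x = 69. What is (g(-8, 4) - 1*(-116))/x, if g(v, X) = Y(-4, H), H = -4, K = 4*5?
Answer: 125/69 ≈ 1.8116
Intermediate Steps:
K = 20
Y(t, o) = 9 (Y(t, o) = 3 + 6 = 9)
g(v, X) = 9
(g(-8, 4) - 1*(-116))/x = (9 - 1*(-116))/69 = (9 + 116)*(1/69) = 125*(1/69) = 125/69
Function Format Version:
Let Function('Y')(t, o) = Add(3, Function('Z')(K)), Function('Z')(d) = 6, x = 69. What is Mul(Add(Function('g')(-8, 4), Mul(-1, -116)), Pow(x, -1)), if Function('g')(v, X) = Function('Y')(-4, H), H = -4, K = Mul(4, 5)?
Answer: Rational(125, 69) ≈ 1.8116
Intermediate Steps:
K = 20
Function('Y')(t, o) = 9 (Function('Y')(t, o) = Add(3, 6) = 9)
Function('g')(v, X) = 9
Mul(Add(Function('g')(-8, 4), Mul(-1, -116)), Pow(x, -1)) = Mul(Add(9, Mul(-1, -116)), Pow(69, -1)) = Mul(Add(9, 116), Rational(1, 69)) = Mul(125, Rational(1, 69)) = Rational(125, 69)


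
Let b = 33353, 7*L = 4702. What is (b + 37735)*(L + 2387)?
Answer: 1522065168/7 ≈ 2.1744e+8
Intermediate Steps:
L = 4702/7 (L = (⅐)*4702 = 4702/7 ≈ 671.71)
(b + 37735)*(L + 2387) = (33353 + 37735)*(4702/7 + 2387) = 71088*(21411/7) = 1522065168/7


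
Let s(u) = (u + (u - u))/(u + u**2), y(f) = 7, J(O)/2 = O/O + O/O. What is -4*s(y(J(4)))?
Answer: -1/2 ≈ -0.50000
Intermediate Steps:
J(O) = 4 (J(O) = 2*(O/O + O/O) = 2*(1 + 1) = 2*2 = 4)
s(u) = u/(u + u**2) (s(u) = (u + 0)/(u + u**2) = u/(u + u**2))
-4*s(y(J(4))) = -4/(1 + 7) = -4/8 = -4*1/8 = -1/2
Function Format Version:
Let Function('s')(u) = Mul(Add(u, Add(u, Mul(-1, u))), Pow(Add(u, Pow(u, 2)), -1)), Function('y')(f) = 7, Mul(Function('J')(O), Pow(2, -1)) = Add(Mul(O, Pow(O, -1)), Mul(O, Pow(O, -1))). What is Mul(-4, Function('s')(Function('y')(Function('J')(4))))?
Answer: Rational(-1, 2) ≈ -0.50000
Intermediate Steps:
Function('J')(O) = 4 (Function('J')(O) = Mul(2, Add(Mul(O, Pow(O, -1)), Mul(O, Pow(O, -1)))) = Mul(2, Add(1, 1)) = Mul(2, 2) = 4)
Function('s')(u) = Mul(u, Pow(Add(u, Pow(u, 2)), -1)) (Function('s')(u) = Mul(Add(u, 0), Pow(Add(u, Pow(u, 2)), -1)) = Mul(u, Pow(Add(u, Pow(u, 2)), -1)))
Mul(-4, Function('s')(Function('y')(Function('J')(4)))) = Mul(-4, Pow(Add(1, 7), -1)) = Mul(-4, Pow(8, -1)) = Mul(-4, Rational(1, 8)) = Rational(-1, 2)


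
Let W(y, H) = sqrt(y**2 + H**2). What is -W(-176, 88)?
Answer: -88*sqrt(5) ≈ -196.77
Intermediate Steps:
W(y, H) = sqrt(H**2 + y**2)
-W(-176, 88) = -sqrt(88**2 + (-176)**2) = -sqrt(7744 + 30976) = -sqrt(38720) = -88*sqrt(5)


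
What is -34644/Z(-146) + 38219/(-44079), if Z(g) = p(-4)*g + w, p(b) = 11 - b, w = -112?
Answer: 719546369/50734929 ≈ 14.182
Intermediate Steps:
Z(g) = -112 + 15*g (Z(g) = (11 - 1*(-4))*g - 112 = (11 + 4)*g - 112 = 15*g - 112 = -112 + 15*g)
-34644/Z(-146) + 38219/(-44079) = -34644/(-112 + 15*(-146)) + 38219/(-44079) = -34644/(-112 - 2190) + 38219*(-1/44079) = -34644/(-2302) - 38219/44079 = -34644*(-1/2302) - 38219/44079 = 17322/1151 - 38219/44079 = 719546369/50734929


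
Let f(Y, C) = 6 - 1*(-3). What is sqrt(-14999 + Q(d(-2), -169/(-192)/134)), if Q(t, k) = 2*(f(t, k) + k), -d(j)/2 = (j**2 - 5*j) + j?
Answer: I*sqrt(38735798415)/1608 ≈ 122.4*I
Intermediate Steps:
f(Y, C) = 9 (f(Y, C) = 6 + 3 = 9)
d(j) = -2*j**2 + 8*j (d(j) = -2*((j**2 - 5*j) + j) = -2*(j**2 - 4*j) = -2*j**2 + 8*j)
Q(t, k) = 18 + 2*k (Q(t, k) = 2*(9 + k) = 18 + 2*k)
sqrt(-14999 + Q(d(-2), -169/(-192)/134)) = sqrt(-14999 + (18 + 2*(-169/(-192)/134))) = sqrt(-14999 + (18 + 2*(-169*(-1/192)*(1/134)))) = sqrt(-14999 + (18 + 2*((169/192)*(1/134)))) = sqrt(-14999 + (18 + 2*(169/25728))) = sqrt(-14999 + (18 + 169/12864)) = sqrt(-14999 + 231721/12864) = sqrt(-192715415/12864) = I*sqrt(38735798415)/1608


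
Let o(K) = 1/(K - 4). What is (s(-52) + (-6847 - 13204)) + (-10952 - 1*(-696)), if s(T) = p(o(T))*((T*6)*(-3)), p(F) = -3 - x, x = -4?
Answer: -29371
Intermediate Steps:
o(K) = 1/(-4 + K)
p(F) = 1 (p(F) = -3 - 1*(-4) = -3 + 4 = 1)
s(T) = -18*T (s(T) = 1*((T*6)*(-3)) = 1*((6*T)*(-3)) = 1*(-18*T) = -18*T)
(s(-52) + (-6847 - 13204)) + (-10952 - 1*(-696)) = (-18*(-52) + (-6847 - 13204)) + (-10952 - 1*(-696)) = (936 - 20051) + (-10952 + 696) = -19115 - 10256 = -29371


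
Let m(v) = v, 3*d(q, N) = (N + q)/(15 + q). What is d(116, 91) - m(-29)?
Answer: 3868/131 ≈ 29.527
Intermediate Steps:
d(q, N) = (N + q)/(3*(15 + q)) (d(q, N) = ((N + q)/(15 + q))/3 = (N + q)/(3*(15 + q)))
d(116, 91) - m(-29) = (91 + 116)/(3*(15 + 116)) - 1*(-29) = (⅓)*207/131 + 29 = (⅓)*(1/131)*207 + 29 = 69/131 + 29 = 3868/131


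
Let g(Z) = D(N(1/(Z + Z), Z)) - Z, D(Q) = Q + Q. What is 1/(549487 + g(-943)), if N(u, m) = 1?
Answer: 1/550432 ≈ 1.8168e-6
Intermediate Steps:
D(Q) = 2*Q
g(Z) = 2 - Z (g(Z) = 2*1 - Z = 2 - Z)
1/(549487 + g(-943)) = 1/(549487 + (2 - 1*(-943))) = 1/(549487 + (2 + 943)) = 1/(549487 + 945) = 1/550432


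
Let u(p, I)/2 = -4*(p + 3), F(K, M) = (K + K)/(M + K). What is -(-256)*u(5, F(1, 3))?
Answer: -16384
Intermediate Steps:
F(K, M) = 2*K/(K + M) (F(K, M) = (2*K)/(K + M) = 2*K/(K + M))
u(p, I) = -24 - 8*p (u(p, I) = 2*(-4*(p + 3)) = 2*(-4*(3 + p)) = 2*(-12 - 4*p) = -24 - 8*p)
-(-256)*u(5, F(1, 3)) = -(-256)*(-24 - 8*5) = -(-256)*(-24 - 40) = -(-256)*(-64) = -16*1024 = -16384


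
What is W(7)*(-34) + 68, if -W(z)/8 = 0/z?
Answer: 68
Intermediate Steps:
W(z) = 0 (W(z) = -0/z = -8*0 = 0)
W(7)*(-34) + 68 = 0*(-34) + 68 = 0 + 68 = 68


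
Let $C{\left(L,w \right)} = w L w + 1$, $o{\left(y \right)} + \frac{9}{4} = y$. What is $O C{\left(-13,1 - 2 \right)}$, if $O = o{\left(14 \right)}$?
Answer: $-141$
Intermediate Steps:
$o{\left(y \right)} = - \frac{9}{4} + y$
$C{\left(L,w \right)} = 1 + L w^{2}$ ($C{\left(L,w \right)} = L w w + 1 = L w^{2} + 1 = 1 + L w^{2}$)
$O = \frac{47}{4}$ ($O = - \frac{9}{4} + 14 = \frac{47}{4} \approx 11.75$)
$O C{\left(-13,1 - 2 \right)} = \frac{47 \left(1 - 13 \left(1 - 2\right)^{2}\right)}{4} = \frac{47 \left(1 - 13 \left(-1\right)^{2}\right)}{4} = \frac{47 \left(1 - 13\right)}{4} = \frac{47}{4} \left(-12\right) = -141$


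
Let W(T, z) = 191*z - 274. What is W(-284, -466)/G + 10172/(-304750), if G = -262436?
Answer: 3067322626/9997171375 ≈ 0.30682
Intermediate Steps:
W(T, z) = -274 + 191*z
W(-284, -466)/G + 10172/(-304750) = (-274 + 191*(-466))/(-262436) + 10172/(-304750) = (-274 - 89006)*(-1/262436) + 10172*(-1/304750) = -89280*(-1/262436) - 5086/152375 = 22320/65609 - 5086/152375 = 3067322626/9997171375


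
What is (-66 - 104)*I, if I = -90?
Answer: 15300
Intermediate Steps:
(-66 - 104)*I = (-66 - 104)*(-90) = -170*(-90) = 15300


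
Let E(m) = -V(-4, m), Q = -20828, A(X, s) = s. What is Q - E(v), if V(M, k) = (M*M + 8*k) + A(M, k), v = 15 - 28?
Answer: -20929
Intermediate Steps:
v = -13
V(M, k) = M² + 9*k (V(M, k) = (M*M + 8*k) + k = (M² + 8*k) + k = M² + 9*k)
E(m) = -16 - 9*m (E(m) = -((-4)² + 9*m) = -(16 + 9*m) = -16 - 9*m)
Q - E(v) = -20828 - (-16 - 9*(-13)) = -20828 - (-16 + 117) = -20828 - 1*101 = -20828 - 101 = -20929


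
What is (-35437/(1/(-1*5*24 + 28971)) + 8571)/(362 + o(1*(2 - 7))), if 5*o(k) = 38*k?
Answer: -85198693/27 ≈ -3.1555e+6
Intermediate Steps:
o(k) = 38*k/5 (o(k) = (38*k)/5 = 38*k/5)
(-35437/(1/(-1*5*24 + 28971)) + 8571)/(362 + o(1*(2 - 7))) = (-35437/(1/(-1*5*24 + 28971)) + 8571)/(362 + 38*(1*(2 - 7))/5) = (-35437/(1/(-5*24 + 28971)) + 8571)/(362 + 38*(1*(-5))/5) = (-35437/(1/(-120 + 28971)) + 8571)/(362 + (38/5)*(-5)) = (-35437/(1/28851) + 8571)/(362 - 38) = (-35437/1/28851 + 8571)/324 = (-35437*28851 + 8571)*(1/324) = (-1022392887 + 8571)*(1/324) = -1022384316*1/324 = -85198693/27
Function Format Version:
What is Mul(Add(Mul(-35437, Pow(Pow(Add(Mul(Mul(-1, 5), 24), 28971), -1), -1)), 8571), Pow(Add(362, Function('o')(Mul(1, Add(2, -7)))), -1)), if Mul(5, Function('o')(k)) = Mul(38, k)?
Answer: Rational(-85198693, 27) ≈ -3.1555e+6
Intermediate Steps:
Function('o')(k) = Mul(Rational(38, 5), k) (Function('o')(k) = Mul(Rational(1, 5), Mul(38, k)) = Mul(Rational(38, 5), k))
Mul(Add(Mul(-35437, Pow(Pow(Add(Mul(Mul(-1, 5), 24), 28971), -1), -1)), 8571), Pow(Add(362, Function('o')(Mul(1, Add(2, -7)))), -1)) = Mul(Add(Mul(-35437, Pow(Pow(Add(Mul(Mul(-1, 5), 24), 28971), -1), -1)), 8571), Pow(Add(362, Mul(Rational(38, 5), Mul(1, Add(2, -7)))), -1)) = Mul(Add(Mul(-35437, Pow(Pow(Add(Mul(-5, 24), 28971), -1), -1)), 8571), Pow(Add(362, Mul(Rational(38, 5), Mul(1, -5))), -1)) = Mul(Add(Mul(-35437, Pow(Pow(Add(-120, 28971), -1), -1)), 8571), Pow(Add(362, Mul(Rational(38, 5), -5)), -1)) = Mul(Add(Mul(-35437, Pow(Pow(28851, -1), -1)), 8571), Pow(Add(362, -38), -1)) = Mul(Add(Mul(-35437, Pow(Rational(1, 28851), -1)), 8571), Pow(324, -1)) = Mul(Add(Mul(-35437, 28851), 8571), Rational(1, 324)) = Mul(Add(-1022392887, 8571), Rational(1, 324)) = Mul(-1022384316, Rational(1, 324)) = Rational(-85198693, 27)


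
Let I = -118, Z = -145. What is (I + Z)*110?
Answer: -28930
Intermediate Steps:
(I + Z)*110 = (-118 - 145)*110 = -263*110 = -28930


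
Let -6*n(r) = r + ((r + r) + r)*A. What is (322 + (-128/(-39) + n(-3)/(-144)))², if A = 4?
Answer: 1482761629969/14017536 ≈ 1.0578e+5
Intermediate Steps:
n(r) = -13*r/6 (n(r) = -(r + ((r + r) + r)*4)/6 = -(r + (2*r + r)*4)/6 = -(r + (3*r)*4)/6 = -(r + 12*r)/6 = -13*r/6)
(322 + (-128/(-39) + n(-3)/(-144)))² = (322 + (-128/(-39) - 13/6*(-3)/(-144)))² = (322 + (-128*(-1/39) + (13/2)*(-1/144)))² = (322 + (128/39 - 13/288))² = (322 + 12119/3744)² = (1217687/3744)² = 1482761629969/14017536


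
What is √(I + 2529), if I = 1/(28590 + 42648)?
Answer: √12834302407914/71238 ≈ 50.289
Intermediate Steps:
I = 1/71238 ≈ 1.4037e-5
√(I + 2529) = √(1/71238 + 2529) = √(180160903/71238) = √12834302407914/71238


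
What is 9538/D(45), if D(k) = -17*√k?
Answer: -9538*√5/255 ≈ -83.638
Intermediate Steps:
9538/D(45) = 9538/((-51*√5)) = 9538*(-√5/255) = -9538*√5/255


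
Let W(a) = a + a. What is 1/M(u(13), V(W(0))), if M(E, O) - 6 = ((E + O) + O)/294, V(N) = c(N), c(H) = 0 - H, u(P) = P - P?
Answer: ⅙ ≈ 0.16667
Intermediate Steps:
u(P) = 0
c(H) = -H
W(a) = 2*a
V(N) = -N
M(E, O) = 6 + O/147 + E/294 (M(E, O) = 6 + ((E + O) + O)/294 = 6 + (E + 2*O)*(1/294) = 6 + (O/147 + E/294) = 6 + O/147 + E/294)
1/M(u(13), V(W(0))) = 1/(6 + (-2*0)/147 + (1/294)*0) = 1/(6 + (-1*0)/147 + 0) = 1/(6 + (1/147)*0 + 0) = 1/(6 + 0 + 0) = 1/6 = ⅙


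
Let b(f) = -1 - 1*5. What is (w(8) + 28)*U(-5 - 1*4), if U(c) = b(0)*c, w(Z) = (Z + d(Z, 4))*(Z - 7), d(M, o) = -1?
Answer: 1890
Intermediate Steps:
b(f) = -6 (b(f) = -1 - 5 = -6)
w(Z) = (-1 + Z)*(-7 + Z) (w(Z) = (Z - 1)*(Z - 7) = (-1 + Z)*(-7 + Z))
U(c) = -6*c
(w(8) + 28)*U(-5 - 1*4) = ((7 + 8**2 - 8*8) + 28)*(-6*(-5 - 1*4)) = ((7 + 64 - 64) + 28)*(-6*(-5 - 4)) = (7 + 28)*(-6*(-9)) = 35*54 = 1890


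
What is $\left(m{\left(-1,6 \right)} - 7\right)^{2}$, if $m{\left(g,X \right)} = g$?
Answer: $64$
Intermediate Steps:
$\left(m{\left(-1,6 \right)} - 7\right)^{2} = \left(-1 - 7\right)^{2} = \left(-8\right)^{2} = 64$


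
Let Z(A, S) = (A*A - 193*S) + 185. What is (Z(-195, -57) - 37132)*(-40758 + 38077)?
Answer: -32383799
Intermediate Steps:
Z(A, S) = 185 + A² - 193*S (Z(A, S) = (A² - 193*S) + 185 = 185 + A² - 193*S)
(Z(-195, -57) - 37132)*(-40758 + 38077) = ((185 + (-195)² - 193*(-57)) - 37132)*(-40758 + 38077) = ((185 + 38025 + 11001) - 37132)*(-2681) = (49211 - 37132)*(-2681) = 12079*(-2681) = -32383799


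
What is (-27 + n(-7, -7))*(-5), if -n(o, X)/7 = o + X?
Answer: -355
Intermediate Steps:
n(o, X) = -7*X - 7*o (n(o, X) = -7*(o + X) = -7*(X + o) = -7*X - 7*o)
(-27 + n(-7, -7))*(-5) = (-27 + (-7*(-7) - 7*(-7)))*(-5) = (-27 + (49 + 49))*(-5) = (-27 + 98)*(-5) = 71*(-5) = -355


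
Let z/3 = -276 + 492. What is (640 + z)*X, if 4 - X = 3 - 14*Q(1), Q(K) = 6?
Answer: 109480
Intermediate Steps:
z = 648 (z = 3*(-276 + 492) = 3*216 = 648)
X = 85 (X = 4 - (3 - 14*6) = 4 - (3 - 84) = 4 - 1*(-81) = 4 + 81 = 85)
(640 + z)*X = (640 + 648)*85 = 1288*85 = 109480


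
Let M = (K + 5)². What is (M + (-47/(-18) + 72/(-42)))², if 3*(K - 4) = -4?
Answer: 56535361/15876 ≈ 3561.1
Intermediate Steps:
K = 8/3 (K = 4 + (⅓)*(-4) = 4 - 4/3 = 8/3 ≈ 2.6667)
M = 529/9 (M = (8/3 + 5)² = (23/3)² = 529/9 ≈ 58.778)
(M + (-47/(-18) + 72/(-42)))² = (529/9 + (-47/(-18) + 72/(-42)))² = (529/9 + (-47*(-1/18) + 72*(-1/42)))² = (529/9 + (47/18 - 12/7))² = (529/9 + 113/126)² = (7519/126)² = 56535361/15876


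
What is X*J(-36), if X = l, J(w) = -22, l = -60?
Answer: 1320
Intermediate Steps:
X = -60
X*J(-36) = -60*(-22) = 1320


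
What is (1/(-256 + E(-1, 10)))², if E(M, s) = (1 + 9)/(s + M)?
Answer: 81/5262436 ≈ 1.5392e-5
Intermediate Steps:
E(M, s) = 10/(M + s)
(1/(-256 + E(-1, 10)))² = (1/(-256 + 10/(-1 + 10)))² = (1/(-256 + 10/9))² = (1/(-2294/9))² = (-9/2294)² = 81/5262436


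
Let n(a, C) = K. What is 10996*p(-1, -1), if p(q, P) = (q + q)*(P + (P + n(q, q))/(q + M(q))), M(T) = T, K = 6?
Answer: 76972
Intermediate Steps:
n(a, C) = 6
p(q, P) = 2*q*(P + (6 + P)/(2*q)) (p(q, P) = (q + q)*(P + (P + 6)/(q + q)) = (2*q)*(P + (6 + P)/((2*q))) = (2*q)*(P + (6 + P)*(1/(2*q))) = (2*q)*(P + (6 + P)/(2*q)) = 2*q*(P + (6 + P)/(2*q)))
10996*p(-1, -1) = 10996*(6 - 1 + 2*(-1)*(-1)) = 10996*(6 - 1 + 2) = 10996*7 = 76972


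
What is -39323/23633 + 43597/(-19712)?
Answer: -1805462877/465853696 ≈ -3.8756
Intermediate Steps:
-39323/23633 + 43597/(-19712) = -39323*1/23633 + 43597*(-1/19712) = -39323/23633 - 43597/19712 = -1805462877/465853696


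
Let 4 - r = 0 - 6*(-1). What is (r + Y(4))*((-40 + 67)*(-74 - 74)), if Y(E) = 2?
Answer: 0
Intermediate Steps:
r = -2 (r = 4 - (0 - 6*(-1)) = 4 - (0 + 6) = 4 - 1*6 = 4 - 6 = -2)
(r + Y(4))*((-40 + 67)*(-74 - 74)) = (-2 + 2)*((-40 + 67)*(-74 - 74)) = 0*(27*(-148)) = 0*(-3996) = 0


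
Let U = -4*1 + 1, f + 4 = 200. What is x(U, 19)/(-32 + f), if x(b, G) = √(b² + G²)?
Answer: √370/164 ≈ 0.11729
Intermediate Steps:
f = 196 (f = -4 + 200 = 196)
U = -3 (U = -4 + 1 = -3)
x(b, G) = √(G² + b²)
x(U, 19)/(-32 + f) = √(19² + (-3)²)/(-32 + 196) = √(361 + 9)/164 = √370*(1/164) = √370/164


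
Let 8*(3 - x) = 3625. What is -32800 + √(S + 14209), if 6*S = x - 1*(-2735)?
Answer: -32800 + √233437/4 ≈ -32679.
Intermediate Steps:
x = -3601/8 (x = 3 - ⅛*3625 = 3 - 3625/8 = -3601/8 ≈ -450.13)
S = 6093/16 (S = (-3601/8 - 1*(-2735))/6 = (-3601/8 + 2735)/6 = (⅙)*(18279/8) = 6093/16 ≈ 380.81)
-32800 + √(S + 14209) = -32800 + √(6093/16 + 14209) = -32800 + √(233437/16) = -32800 + √233437/4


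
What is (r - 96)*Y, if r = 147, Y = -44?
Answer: -2244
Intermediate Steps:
(r - 96)*Y = (147 - 96)*(-44) = 51*(-44) = -2244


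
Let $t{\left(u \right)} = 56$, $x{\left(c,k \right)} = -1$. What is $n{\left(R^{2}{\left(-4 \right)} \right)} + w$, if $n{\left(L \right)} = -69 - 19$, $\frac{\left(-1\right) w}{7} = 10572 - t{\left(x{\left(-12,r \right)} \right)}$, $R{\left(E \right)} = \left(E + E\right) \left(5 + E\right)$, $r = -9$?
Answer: $-73700$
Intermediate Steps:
$R{\left(E \right)} = 2 E \left(5 + E\right)$
$w = -73612$ ($w = - 7 \left(10572 - 56\right) = \left(-7\right) 10516 = -73612$)
$n{\left(L \right)} = -88$
$n{\left(R^{2}{\left(-4 \right)} \right)} + w = -88 - 73612 = -73700$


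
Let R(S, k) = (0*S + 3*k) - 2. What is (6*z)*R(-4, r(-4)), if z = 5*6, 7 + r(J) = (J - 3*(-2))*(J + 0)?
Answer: -8460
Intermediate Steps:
r(J) = -7 + J*(6 + J) (r(J) = -7 + (J - 3*(-2))*(J + 0) = -7 + (J + 6)*J = -7 + (6 + J)*J = -7 + J*(6 + J))
R(S, k) = -2 + 3*k (R(S, k) = (0 + 3*k) - 2 = 3*k - 2 = -2 + 3*k)
z = 30
(6*z)*R(-4, r(-4)) = (6*30)*(-2 + 3*(-7 + (-4)² + 6*(-4))) = 180*(-2 + 3*(-7 + 16 - 24)) = 180*(-2 + 3*(-15)) = 180*(-2 - 45) = 180*(-47) = -8460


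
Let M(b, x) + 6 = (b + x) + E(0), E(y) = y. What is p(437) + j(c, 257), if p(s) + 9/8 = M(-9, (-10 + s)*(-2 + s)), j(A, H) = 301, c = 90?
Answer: 1488239/8 ≈ 1.8603e+5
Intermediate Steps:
M(b, x) = -6 + b + x (M(b, x) = -6 + ((b + x) + 0) = -6 + (b + x) = -6 + b + x)
p(s) = -129/8 + (-10 + s)*(-2 + s) (p(s) = -9/8 + (-6 - 9 + (-10 + s)*(-2 + s)) = -9/8 + (-15 + (-10 + s)*(-2 + s)) = -129/8 + (-10 + s)*(-2 + s))
p(437) + j(c, 257) = (31/8 + 437² - 12*437) + 301 = (31/8 + 190969 - 5244) + 301 = 1485831/8 + 301 = 1488239/8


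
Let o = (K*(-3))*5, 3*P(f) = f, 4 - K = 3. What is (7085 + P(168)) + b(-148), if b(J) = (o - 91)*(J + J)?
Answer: 38517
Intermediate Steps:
K = 1 (K = 4 - 1*3 = 4 - 3 = 1)
P(f) = f/3
o = -15 (o = (1*(-3))*5 = -3*5 = -15)
b(J) = -212*J (b(J) = (-15 - 91)*(J + J) = -212*J)
(7085 + P(168)) + b(-148) = (7085 + (⅓)*168) - 212*(-148) = (7085 + 56) + 31376 = 7141 + 31376 = 38517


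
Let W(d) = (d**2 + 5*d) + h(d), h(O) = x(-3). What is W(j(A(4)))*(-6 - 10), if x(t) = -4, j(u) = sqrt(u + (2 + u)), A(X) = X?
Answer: -96 - 80*sqrt(10) ≈ -348.98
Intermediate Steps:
j(u) = sqrt(2 + 2*u)
h(O) = -4
W(d) = -4 + d**2 + 5*d (W(d) = (d**2 + 5*d) - 4 = -4 + d**2 + 5*d)
W(j(A(4)))*(-6 - 10) = (-4 + (sqrt(2 + 2*4))**2 + 5*sqrt(2 + 2*4))*(-6 - 10) = (-4 + (sqrt(2 + 8))**2 + 5*sqrt(2 + 8))*(-16) = (-4 + (sqrt(10))**2 + 5*sqrt(10))*(-16) = (-4 + 10 + 5*sqrt(10))*(-16) = (6 + 5*sqrt(10))*(-16) = -96 - 80*sqrt(10)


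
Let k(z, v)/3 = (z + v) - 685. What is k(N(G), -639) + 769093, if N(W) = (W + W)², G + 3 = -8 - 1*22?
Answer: 778189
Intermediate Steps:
G = -33 (G = -3 + (-8 - 1*22) = -3 + (-8 - 22) = -3 - 30 = -33)
N(W) = 4*W² (N(W) = (2*W)² = 4*W²)
k(z, v) = -2055 + 3*v + 3*z (k(z, v) = 3*((z + v) - 685) = 3*((v + z) - 685) = 3*(-685 + v + z) = -2055 + 3*v + 3*z)
k(N(G), -639) + 769093 = (-2055 + 3*(-639) + 3*(4*(-33)²)) + 769093 = (-2055 - 1917 + 3*(4*1089)) + 769093 = (-2055 - 1917 + 3*4356) + 769093 = (-2055 - 1917 + 13068) + 769093 = 9096 + 769093 = 778189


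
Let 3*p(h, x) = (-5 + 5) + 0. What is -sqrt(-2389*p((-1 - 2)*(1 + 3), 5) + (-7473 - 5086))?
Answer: -I*sqrt(12559) ≈ -112.07*I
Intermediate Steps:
p(h, x) = 0 (p(h, x) = ((-5 + 5) + 0)/3 = (0 + 0)/3 = (1/3)*0 = 0)
-sqrt(-2389*p((-1 - 2)*(1 + 3), 5) + (-7473 - 5086)) = -sqrt(-2389*0 + (-7473 - 5086)) = -sqrt(0 - 12559) = -sqrt(-12559) = -I*sqrt(12559)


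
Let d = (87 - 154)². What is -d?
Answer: -4489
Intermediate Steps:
d = 4489 (d = (-67)² = 4489)
-d = -1*4489 = -4489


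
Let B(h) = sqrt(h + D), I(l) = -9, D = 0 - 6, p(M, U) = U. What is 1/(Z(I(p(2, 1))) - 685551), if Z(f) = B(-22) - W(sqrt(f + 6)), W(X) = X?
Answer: I/(sqrt(3) - 685551*I - 2*sqrt(7)) ≈ -1.4587e-6 - 7.5736e-12*I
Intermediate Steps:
D = -6
B(h) = sqrt(-6 + h) (B(h) = sqrt(h - 6) = sqrt(-6 + h))
Z(f) = -sqrt(6 + f) + 2*I*sqrt(7) (Z(f) = sqrt(-6 - 22) - sqrt(f + 6) = sqrt(-28) - sqrt(6 + f) = 2*I*sqrt(7) - sqrt(6 + f) = -sqrt(6 + f) + 2*I*sqrt(7))
1/(Z(I(p(2, 1))) - 685551) = 1/((-sqrt(6 - 9) + 2*I*sqrt(7)) - 685551) = 1/((-sqrt(-3) + 2*I*sqrt(7)) - 685551) = 1/((-I*sqrt(3) + 2*I*sqrt(7)) - 685551) = 1/(-685551 - I*sqrt(3) + 2*I*sqrt(7))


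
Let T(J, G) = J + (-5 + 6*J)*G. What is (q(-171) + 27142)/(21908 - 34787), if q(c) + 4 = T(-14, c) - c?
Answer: -42514/12879 ≈ -3.3010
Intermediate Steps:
T(J, G) = J + G*(-5 + 6*J)
q(c) = -18 - 90*c (q(c) = -4 + ((-14 - 5*c + 6*c*(-14)) - c) = -4 + ((-14 - 5*c - 84*c) - c) = -4 + ((-14 - 89*c) - c) = -4 + (-14 - 90*c) = -18 - 90*c)
(q(-171) + 27142)/(21908 - 34787) = ((-18 - 90*(-171)) + 27142)/(21908 - 34787) = ((-18 + 15390) + 27142)/(-12879) = (15372 + 27142)*(-1/12879) = 42514*(-1/12879) = -42514/12879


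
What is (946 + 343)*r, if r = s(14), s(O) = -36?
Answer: -46404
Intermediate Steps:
r = -36
(946 + 343)*r = (946 + 343)*(-36) = 1289*(-36) = -46404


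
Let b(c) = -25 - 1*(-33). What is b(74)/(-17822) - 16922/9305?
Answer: -150829162/82916855 ≈ -1.8190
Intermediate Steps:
b(c) = 8 (b(c) = -25 + 33 = 8)
b(74)/(-17822) - 16922/9305 = 8/(-17822) - 16922/9305 = 8*(-1/17822) - 16922*1/9305 = -4/8911 - 16922/9305 = -150829162/82916855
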